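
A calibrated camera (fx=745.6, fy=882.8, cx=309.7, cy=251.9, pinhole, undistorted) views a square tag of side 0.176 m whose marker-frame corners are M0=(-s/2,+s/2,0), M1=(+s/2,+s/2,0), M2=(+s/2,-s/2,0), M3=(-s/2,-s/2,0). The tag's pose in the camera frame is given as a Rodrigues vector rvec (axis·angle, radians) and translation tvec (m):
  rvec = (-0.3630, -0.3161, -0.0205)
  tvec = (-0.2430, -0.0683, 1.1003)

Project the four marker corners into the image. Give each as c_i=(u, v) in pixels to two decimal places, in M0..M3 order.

Intrinsics K: fx=745.6, fy=882.8, cx=309.7, cy=251.9
Marker side s = 0.176 m; corners in marker frame (Z=0):
  M0 = (-0.0880, +0.0880, 0)
  M1 = (+0.0880, +0.0880, 0)
  M2 = (+0.0880, -0.0880, 0)
  M3 = (-0.0880, -0.0880, 0)
rvec = (-0.3630, -0.3161, -0.0205), |rvec| = θ = 0.48178 rad = 27.604°
Rodrigues: sinθ=0.46335, 1−cosθ=0.11383; R = I + sinθ·[k]× + (1−cosθ)·[k]×²:
    [+0.95079 +0.07599 -0.30036]
    [+0.03655 +0.93517 +0.35230]
    [+0.30766 -0.34594 +0.88638]
t = (-0.2430, -0.0683, 1.1003) m
M0: Pc = R·M0+t = (-0.31998, +0.01078, +1.04278); u = 745.6·(-0.31998)/1.04278 + 309.7 = 80.9091, v = 882.8·(+0.01078)/1.04278 + 251.9 = 261.0249
M1: Pc = R·M1+t = (-0.15264, +0.01721, +1.09693); u = 745.6·(-0.15264)/1.09693 + 309.7 = 205.9461, v = 882.8·(+0.01721)/1.09693 + 251.9 = 265.7522
M2: Pc = R·M2+t = (-0.16602, -0.14738, +1.15782); u = 745.6·(-0.16602)/1.15782 + 309.7 = 202.7899, v = 882.8·(-0.14738)/1.15782 + 251.9 = 139.5284
M3: Pc = R·M3+t = (-0.33336, -0.15381, +1.10367); u = 745.6·(-0.33336)/1.10367 + 309.7 = 84.4959, v = 882.8·(-0.15381)/1.10367 + 251.9 = 128.8691

c0=(80.91, 261.02) c1=(205.95, 265.75) c2=(202.79, 139.53) c3=(84.50, 128.87)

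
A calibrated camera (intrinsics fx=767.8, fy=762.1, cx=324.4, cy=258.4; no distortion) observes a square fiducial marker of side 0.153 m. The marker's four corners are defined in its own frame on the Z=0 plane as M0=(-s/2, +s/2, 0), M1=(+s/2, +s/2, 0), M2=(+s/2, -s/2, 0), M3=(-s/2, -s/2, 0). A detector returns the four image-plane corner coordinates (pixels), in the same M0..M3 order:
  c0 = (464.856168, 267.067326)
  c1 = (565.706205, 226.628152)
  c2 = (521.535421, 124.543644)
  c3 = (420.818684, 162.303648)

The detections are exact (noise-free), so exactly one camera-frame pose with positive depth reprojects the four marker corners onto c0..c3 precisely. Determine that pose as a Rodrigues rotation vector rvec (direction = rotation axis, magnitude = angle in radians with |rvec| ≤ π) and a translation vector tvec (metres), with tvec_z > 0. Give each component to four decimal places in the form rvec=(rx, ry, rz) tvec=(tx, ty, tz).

Intrinsics K: fx=767.8, fy=762.1, cx=324.4, cy=258.4
Marker side s = 0.153 m; corners in marker frame (Z=0):
  M0 = (-0.0765, +0.0765, 0)
  M1 = (+0.0765, +0.0765, 0)
  M2 = (+0.0765, -0.0765, 0)
  M3 = (-0.0765, -0.0765, 0)
Detected image corners:
  c0 = (464.856168, 267.067326) px
  c1 = (565.706205, 226.628152) px
  c2 = (521.535421, 124.543644) px
  c3 = (420.818684, 162.303648) px
Planar DLT: solve 8×8 A·h = b for H (H[2,2]=1):
  H  [+728.98436 +253.25139 +493.65858]
  H  [-227.70377 +662.02583 +194.64177]
  H  [+0.14247 -0.07099 +1.00000]
B = K⁻¹H; ‖b₁‖=0.965162, ‖b₂‖=0.965162; λ = 2/(‖b₁‖+‖b₂‖) = 1.036096, sign → tz>0 ⇒ λ=+1.036096
r₁ = λ·B[:,0] = (+0.92135,-0.35962,+0.14762); r₂ = λ·B[:,1] = (+0.37282,+0.92498,-0.07356)
r₃ = r₁×r₂ = (-0.11009,+0.12280,+0.98631); SVD([r₁ r₂ r₃]) → R = UVᵀ:
  R  [+0.92135 +0.37282 -0.11009]
  R  [-0.35962 +0.92498 +0.12280]
  R  [+0.14762 -0.07356 +0.98631]
t = (+0.22840, -0.08668, +1.03610) m
tr R = 2.832636; θ = arccos((tr R − 1)/2) = 0.412009 rad = 23.606°
axis k = ((R−Rᵀ)₃₂, (R−Rᵀ)₁₃, (R−Rᵀ)₂₁) / (2 sinθ) = (-0.245173, -0.321769, -0.914524)
rvec = θ·k = (-0.101014, -0.132572, -0.376792)

rvec=(-0.1010, -0.1326, -0.3768) tvec=(0.2284, -0.0867, 1.0361)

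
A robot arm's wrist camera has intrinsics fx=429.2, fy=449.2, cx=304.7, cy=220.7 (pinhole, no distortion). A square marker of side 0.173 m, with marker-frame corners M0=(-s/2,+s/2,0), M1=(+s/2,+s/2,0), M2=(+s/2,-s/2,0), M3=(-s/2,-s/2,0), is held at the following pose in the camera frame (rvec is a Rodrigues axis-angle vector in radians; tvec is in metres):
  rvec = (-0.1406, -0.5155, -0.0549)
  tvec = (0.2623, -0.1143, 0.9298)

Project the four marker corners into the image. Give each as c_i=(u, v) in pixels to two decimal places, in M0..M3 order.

Intrinsics K: fx=429.2, fy=449.2, cx=304.7, cy=220.7
Marker side s = 0.173 m; corners in marker frame (Z=0):
  M0 = (-0.0865, +0.0865, 0)
  M1 = (+0.0865, +0.0865, 0)
  M2 = (+0.0865, -0.0865, 0)
  M3 = (-0.0865, -0.0865, 0)
rvec = (-0.1406, -0.5155, -0.0549), |rvec| = θ = 0.53714 rad = 30.776°
Rodrigues: sinθ=0.51168, 1−cosθ=0.14083; R = I + sinθ·[k]× + (1−cosθ)·[k]×²:
    [+0.86882 +0.08767 -0.48730]
    [-0.01692 +0.98888 +0.14775]
    [+0.49483 -0.12012 +0.86065]
t = (0.2623, -0.1143, 0.9298) m
M0: Pc = R·M0+t = (+0.19473, -0.02730, +0.87661); u = 429.2·(+0.19473)/0.87661 + 304.7 = 400.0431, v = 449.2·(-0.02730)/0.87661 + 220.7 = 206.7116
M1: Pc = R·M1+t = (+0.34504, -0.03023, +0.96221); u = 429.2·(+0.34504)/0.96221 + 304.7 = 458.6056, v = 449.2·(-0.03023)/0.96221 + 220.7 = 206.5895
M2: Pc = R·M2+t = (+0.32987, -0.20130, +0.98299); u = 429.2·(+0.32987)/0.98299 + 304.7 = 448.7293, v = 449.2·(-0.20130)/0.98299 + 220.7 = 128.7108
M3: Pc = R·M3+t = (+0.17956, -0.19837, +0.89739); u = 429.2·(+0.17956)/0.89739 + 304.7 = 390.5809, v = 449.2·(-0.19837)/0.89739 + 220.7 = 121.4009

c0=(400.04, 206.71) c1=(458.61, 206.59) c2=(448.73, 128.71) c3=(390.58, 121.40)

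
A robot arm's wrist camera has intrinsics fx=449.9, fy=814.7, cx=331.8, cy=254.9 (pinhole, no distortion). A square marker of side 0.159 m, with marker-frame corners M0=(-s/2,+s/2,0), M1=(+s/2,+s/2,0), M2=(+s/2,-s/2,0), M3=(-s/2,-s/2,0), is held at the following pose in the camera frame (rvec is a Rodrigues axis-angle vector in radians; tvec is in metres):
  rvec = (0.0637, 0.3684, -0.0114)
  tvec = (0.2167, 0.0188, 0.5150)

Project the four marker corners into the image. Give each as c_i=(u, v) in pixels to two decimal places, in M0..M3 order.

Intrinsics K: fx=449.9, fy=814.7, cx=331.8, cy=254.9
Marker side s = 0.159 m; corners in marker frame (Z=0):
  M0 = (-0.0795, +0.0795, 0)
  M1 = (+0.0795, +0.0795, 0)
  M2 = (+0.0795, -0.0795, 0)
  M3 = (-0.0795, -0.0795, 0)
rvec = (0.0637, 0.3684, -0.0114), |rvec| = θ = 0.37404 rad = 21.431°
Rodrigues: sinθ=0.36538, 1−cosθ=0.06914; R = I + sinθ·[k]× + (1−cosθ)·[k]×²:
    [+0.93286 +0.02273 +0.35951]
    [+0.00046 +0.99793 -0.06430]
    [-0.36023 +0.06015 +0.93092]
t = (0.2167, 0.0188, 0.5150) m
M0: Pc = R·M0+t = (+0.14434, +0.09810, +0.54842); u = 449.9·(+0.14434)/0.54842 + 331.8 = 450.2141, v = 814.7·(+0.09810)/0.54842 + 254.9 = 400.6297
M1: Pc = R·M1+t = (+0.29267, +0.09817, +0.49114); u = 449.9·(+0.29267)/0.49114 + 331.8 = 599.8931, v = 814.7·(+0.09817)/0.49114 + 254.9 = 417.7461
M2: Pc = R·M2+t = (+0.28906, -0.06050, +0.48158); u = 449.9·(+0.28906)/0.48158 + 331.8 = 601.8403, v = 814.7·(-0.06050)/0.48158 + 254.9 = 152.5528
M3: Pc = R·M3+t = (+0.14073, -0.06057, +0.53886); u = 449.9·(+0.14073)/0.53886 + 331.8 = 449.2978, v = 814.7·(-0.06057)/0.53886 + 254.9 = 163.3206

c0=(450.21, 400.63) c1=(599.89, 417.75) c2=(601.84, 152.55) c3=(449.30, 163.32)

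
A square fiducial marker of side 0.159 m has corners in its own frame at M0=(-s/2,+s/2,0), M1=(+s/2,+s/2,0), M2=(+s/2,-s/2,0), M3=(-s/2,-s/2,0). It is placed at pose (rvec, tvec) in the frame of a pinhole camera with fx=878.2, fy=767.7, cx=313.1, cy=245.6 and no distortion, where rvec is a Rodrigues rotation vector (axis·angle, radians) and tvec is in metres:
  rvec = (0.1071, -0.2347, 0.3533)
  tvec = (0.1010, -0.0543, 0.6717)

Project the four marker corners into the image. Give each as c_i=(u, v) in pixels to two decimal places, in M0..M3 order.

Intrinsics K: fx=878.2, fy=767.7, cx=313.1, cy=245.6
Marker side s = 0.159 m; corners in marker frame (Z=0):
  M0 = (-0.0795, +0.0795, 0)
  M1 = (+0.0795, +0.0795, 0)
  M2 = (+0.0795, -0.0795, 0)
  M3 = (-0.0795, -0.0795, 0)
rvec = (0.1071, -0.2347, 0.3533), |rvec| = θ = 0.43746 rad = 25.065°
Rodrigues: sinθ=0.42364, 1−cosθ=0.09417; R = I + sinθ·[k]× + (1−cosθ)·[k]×²:
    [+0.91147 -0.35451 -0.20867]
    [+0.32977 +0.93293 -0.14452]
    [+0.24590 +0.06291 +0.96725]
t = (0.1010, -0.0543, 0.6717) m
M0: Pc = R·M0+t = (+0.00035, -0.00635, +0.65715); u = 878.2·(+0.00035)/0.65715 + 313.1 = 313.5738, v = 767.7·(-0.00635)/0.65715 + 245.6 = 238.1837
M1: Pc = R·M1+t = (+0.14528, +0.04608, +0.69625); u = 878.2·(+0.14528)/0.69625 + 313.1 = 496.3440, v = 767.7·(+0.04608)/0.69625 + 245.6 = 296.4142
M2: Pc = R·M2+t = (+0.20165, -0.10225, +0.68625); u = 878.2·(+0.20165)/0.68625 + 313.1 = 571.1482, v = 767.7·(-0.10225)/0.68625 + 245.6 = 131.2119
M3: Pc = R·M3+t = (+0.05672, -0.15468, +0.64715); u = 878.2·(+0.05672)/0.64715 + 313.1 = 390.0724, v = 767.7·(-0.15468)/0.64715 + 245.6 = 62.1003

c0=(313.57, 238.18) c1=(496.34, 296.41) c2=(571.15, 131.21) c3=(390.07, 62.10)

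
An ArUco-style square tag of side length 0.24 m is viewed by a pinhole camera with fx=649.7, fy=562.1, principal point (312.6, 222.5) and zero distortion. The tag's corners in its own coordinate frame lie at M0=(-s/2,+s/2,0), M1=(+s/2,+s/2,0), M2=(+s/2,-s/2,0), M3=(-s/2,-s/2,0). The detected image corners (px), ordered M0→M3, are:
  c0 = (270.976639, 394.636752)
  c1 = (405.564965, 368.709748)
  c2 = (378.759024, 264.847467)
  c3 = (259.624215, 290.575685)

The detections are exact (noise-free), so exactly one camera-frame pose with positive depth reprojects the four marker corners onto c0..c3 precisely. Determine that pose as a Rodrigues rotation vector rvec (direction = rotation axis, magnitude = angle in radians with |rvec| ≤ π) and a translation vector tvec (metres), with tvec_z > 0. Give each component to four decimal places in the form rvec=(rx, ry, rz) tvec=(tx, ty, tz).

Intrinsics K: fx=649.7, fy=562.1, cx=312.6, cy=222.5
Marker side s = 0.24 m; corners in marker frame (Z=0):
  M0 = (-0.1200, +0.1200, 0)
  M1 = (+0.1200, +0.1200, 0)
  M2 = (+0.1200, -0.1200, 0)
  M3 = (-0.1200, -0.1200, 0)
Detected image corners:
  c0 = (270.976639, 394.636752) px
  c1 = (405.564965, 368.709748) px
  c2 = (378.759024, 264.847467) px
  c3 = (259.624215, 290.575685) px
Planar DLT: solve 8×8 A·h = b for H (H[2,2]=1):
  H  [+489.26153 -82.16385 +327.30302]
  H  [-145.13374 +271.48739 +326.80971]
  H  [-0.11387 -0.49043 +1.00000]
B = K⁻¹H; ‖b₁‖=0.843212, ‖b₂‖=0.843212; λ = 2/(‖b₁‖+‖b₂‖) = 1.185942, sign → tz>0 ⇒ λ=+1.185942
r₁ = λ·B[:,0] = (+0.95806,-0.25275,-0.13505); r₂ = λ·B[:,1] = (+0.12987,+0.80302,-0.58162)
r₃ = r₁×r₂ = (+0.25545,+0.53969,+0.80217); SVD([r₁ r₂ r₃]) → R = UVᵀ:
  R  [+0.95806 +0.12987 +0.25545]
  R  [-0.25275 +0.80302 +0.53969]
  R  [-0.13505 -0.58162 +0.80217]
t = (+0.02684, +0.22008, +1.18594) m
tr R = 2.563253; θ = arccos((tr R − 1)/2) = 0.673527 rad = 38.590°
axis k = ((R−Rᵀ)₃₂, (R−Rᵀ)₁₃, (R−Rᵀ)₂₁) / (2 sinθ) = (-0.898856, +0.313027, -0.306710)
rvec = θ·k = (-0.605404, +0.210833, -0.206578)

rvec=(-0.6054, 0.2108, -0.2066) tvec=(0.0268, 0.2201, 1.1859)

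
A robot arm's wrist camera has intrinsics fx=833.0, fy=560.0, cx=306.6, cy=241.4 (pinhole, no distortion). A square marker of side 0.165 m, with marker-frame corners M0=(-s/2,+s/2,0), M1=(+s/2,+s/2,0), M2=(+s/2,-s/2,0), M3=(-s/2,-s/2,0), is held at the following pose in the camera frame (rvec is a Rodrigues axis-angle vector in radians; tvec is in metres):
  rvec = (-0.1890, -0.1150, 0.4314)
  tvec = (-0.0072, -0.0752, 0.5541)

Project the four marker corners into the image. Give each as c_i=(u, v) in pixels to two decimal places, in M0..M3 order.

Intrinsics K: fx=833.0, fy=560.0, cx=306.6, cy=241.4
Marker side s = 0.165 m; corners in marker frame (Z=0):
  M0 = (-0.0825, +0.0825, 0)
  M1 = (+0.0825, +0.0825, 0)
  M2 = (+0.0825, -0.0825, 0)
  M3 = (-0.0825, -0.0825, 0)
rvec = (-0.1890, -0.1150, 0.4314), |rvec| = θ = 0.48482 rad = 27.778°
Rodrigues: sinθ=0.46605, 1−cosθ=0.11524; R = I + sinθ·[k]× + (1−cosθ)·[k]×²:
    [+0.90227 -0.40404 -0.15052]
    [+0.42535 +0.89124 +0.15736]
    [+0.07057 -0.20601 +0.97600]
t = (-0.0072, -0.0752, 0.5541) m
M0: Pc = R·M0+t = (-0.11497, -0.03676, +0.53128); u = 833.0·(-0.11497)/0.53128 + 306.6 = 126.3368, v = 560.0·(-0.03676)/0.53128 + 241.4 = 202.6486
M1: Pc = R·M1+t = (+0.03390, +0.03342, +0.54293); u = 833.0·(+0.03390)/0.54293 + 306.6 = 358.6182, v = 560.0·(+0.03342)/0.54293 + 241.4 = 275.8701
M2: Pc = R·M2+t = (+0.10057, -0.11364, +0.57692); u = 833.0·(+0.10057)/0.57692 + 306.6 = 451.8121, v = 560.0·(-0.11364)/0.57692 + 241.4 = 131.0965
M3: Pc = R·M3+t = (-0.04830, -0.18382, +0.56527); u = 833.0·(-0.04830)/0.56527 + 306.6 = 235.4181, v = 560.0·(-0.18382)/0.56527 + 241.4 = 59.2956

c0=(126.34, 202.65) c1=(358.62, 275.87) c2=(451.81, 131.10) c3=(235.42, 59.30)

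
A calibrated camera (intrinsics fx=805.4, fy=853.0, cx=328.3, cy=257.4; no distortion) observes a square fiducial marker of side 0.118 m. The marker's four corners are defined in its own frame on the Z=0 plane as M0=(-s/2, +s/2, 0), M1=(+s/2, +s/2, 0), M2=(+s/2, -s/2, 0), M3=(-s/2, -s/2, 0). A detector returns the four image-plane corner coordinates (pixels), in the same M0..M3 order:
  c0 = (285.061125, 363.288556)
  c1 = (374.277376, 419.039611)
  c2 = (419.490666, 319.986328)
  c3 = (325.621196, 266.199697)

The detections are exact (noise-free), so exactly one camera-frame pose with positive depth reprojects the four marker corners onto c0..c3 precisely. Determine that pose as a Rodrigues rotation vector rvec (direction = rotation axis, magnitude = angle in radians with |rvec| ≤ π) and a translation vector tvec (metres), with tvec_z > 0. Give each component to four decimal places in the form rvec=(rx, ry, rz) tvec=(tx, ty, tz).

rvec=(0.1812, 0.3474, 0.4485) tvec=(0.0237, 0.0882, 0.8848)

Intrinsics K: fx=805.4, fy=853.0, cx=328.3, cy=257.4
Marker side s = 0.118 m; corners in marker frame (Z=0):
  M0 = (-0.0590, +0.0590, 0)
  M1 = (+0.0590, +0.0590, 0)
  M2 = (+0.0590, -0.0590, 0)
  M3 = (-0.0590, -0.0590, 0)
Detected image corners:
  c0 = (285.061125, 363.288556) px
  c1 = (374.277376, 419.039611) px
  c2 = (419.490666, 319.986328) px
  c3 = (325.621196, 266.199697) px
Planar DLT: solve 8×8 A·h = b for H (H[2,2]=1):
  H  [+661.27089 -265.31640 +349.88208]
  H  [+353.00914 +926.20154 +342.40854]
  H  [-0.32523 +0.27841 +1.00000]
B = K⁻¹H; ‖b₁‖=1.130172, ‖b₂‖=1.130172; λ = 2/(‖b₁‖+‖b₂‖) = 0.884821, sign → tz>0 ⇒ λ=+0.884821
r₁ = λ·B[:,0] = (+0.84378,+0.45301,-0.28777); r₂ = λ·B[:,1] = (-0.39189,+0.88642,+0.24634)
r₃ = r₁×r₂ = (+0.36668,-0.09508,+0.92548); SVD([r₁ r₂ r₃]) → R = UVᵀ:
  R  [+0.84378 -0.39189 +0.36668]
  R  [+0.45301 +0.88642 -0.09508]
  R  [-0.28777 +0.24634 +0.92548]
t = (+0.02371, +0.08818, +0.88482) m
tr R = 2.655675; θ = arccos((tr R − 1)/2) = 0.595555 rad = 34.123°
axis k = ((R−Rᵀ)₃₂, (R−Rᵀ)₁₃, (R−Rᵀ)₂₁) / (2 sinθ) = (+0.304313, +0.583321, +0.753080)
rvec = θ·k = (+0.181235, +0.347400, +0.448500)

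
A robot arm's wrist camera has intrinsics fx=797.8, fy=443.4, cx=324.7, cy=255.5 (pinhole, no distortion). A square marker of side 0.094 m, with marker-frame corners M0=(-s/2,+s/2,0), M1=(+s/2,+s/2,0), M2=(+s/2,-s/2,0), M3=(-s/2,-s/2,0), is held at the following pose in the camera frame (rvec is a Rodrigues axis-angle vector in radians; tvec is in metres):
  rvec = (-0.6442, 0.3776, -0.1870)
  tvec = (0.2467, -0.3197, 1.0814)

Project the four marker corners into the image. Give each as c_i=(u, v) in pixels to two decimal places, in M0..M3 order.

c0=(479.03, 143.43) c1=(549.07, 129.13) c2=(533.58, 105.94) c3=(467.52, 120.06)

Intrinsics K: fx=797.8, fy=443.4, cx=324.7, cy=255.5
Marker side s = 0.094 m; corners in marker frame (Z=0):
  M0 = (-0.0470, +0.0470, 0)
  M1 = (+0.0470, +0.0470, 0)
  M2 = (+0.0470, -0.0470, 0)
  M3 = (-0.0470, -0.0470, 0)
rvec = (-0.6442, 0.3776, -0.1870), |rvec| = θ = 0.76977 rad = 44.105°
Rodrigues: sinθ=0.69597, 1−cosθ=0.28193; R = I + sinθ·[k]× + (1−cosθ)·[k]×²:
    [+0.91552 +0.05334 +0.39872]
    [-0.28481 +0.78591 +0.54884]
    [-0.28408 -0.61604 +0.73471]
t = (0.2467, -0.3197, 1.0814) m
M0: Pc = R·M0+t = (+0.20618, -0.26938, +1.06580); u = 797.8·(+0.20618)/1.06580 + 324.7 = 479.0333, v = 443.4·(-0.26938)/1.06580 + 255.5 = 143.4324
M1: Pc = R·M1+t = (+0.29224, -0.29615, +1.03909); u = 797.8·(+0.29224)/1.03909 + 324.7 = 549.0743, v = 443.4·(-0.29615)/1.03909 + 255.5 = 129.1283
M2: Pc = R·M2+t = (+0.28722, -0.37002, +1.09700); u = 797.8·(+0.28722)/1.09700 + 324.7 = 533.5842, v = 443.4·(-0.37002)/1.09700 + 255.5 = 105.9391
M3: Pc = R·M3+t = (+0.20116, -0.34325, +1.12371); u = 797.8·(+0.20116)/1.12371 + 324.7 = 467.5207, v = 443.4·(-0.34325)/1.12371 + 255.5 = 120.0572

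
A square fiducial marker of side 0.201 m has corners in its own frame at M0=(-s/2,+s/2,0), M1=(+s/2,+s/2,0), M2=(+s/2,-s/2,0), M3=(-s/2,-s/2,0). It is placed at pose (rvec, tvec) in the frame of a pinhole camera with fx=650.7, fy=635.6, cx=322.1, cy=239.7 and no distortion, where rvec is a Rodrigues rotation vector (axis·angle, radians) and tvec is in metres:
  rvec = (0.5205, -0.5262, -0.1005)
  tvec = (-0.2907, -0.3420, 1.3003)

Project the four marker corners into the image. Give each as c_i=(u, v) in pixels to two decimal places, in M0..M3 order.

c0=(131.91, 126.37) c1=(225.19, 113.45) c2=(221.66, 18.31) c3=(120.35, 25.10)

Intrinsics K: fx=650.7, fy=635.6, cx=322.1, cy=239.7
Marker side s = 0.201 m; corners in marker frame (Z=0):
  M0 = (-0.1005, +0.1005, 0)
  M1 = (+0.1005, +0.1005, 0)
  M2 = (+0.1005, -0.1005, 0)
  M3 = (-0.1005, -0.1005, 0)
rvec = (0.5205, -0.5262, -0.1005), |rvec| = θ = 0.74693 rad = 42.796°
Rodrigues: sinθ=0.67939, 1−cosθ=0.26622; R = I + sinθ·[k]× + (1−cosθ)·[k]×²:
    [+0.86306 -0.03928 -0.50358]
    [-0.22211 +0.86590 -0.44820]
    [+0.45366 +0.49867 +0.73860]
t = (-0.2907, -0.3420, 1.3003) m
M0: Pc = R·M0+t = (-0.38138, -0.23266, +1.30482); u = 650.7·(-0.38138)/1.30482 + 322.1 = 131.9079, v = 635.6·(-0.23266)/1.30482 + 239.7 = 126.3700
M1: Pc = R·M1+t = (-0.20791, -0.27730, +1.39601); u = 650.7·(-0.20791)/1.39601 + 322.1 = 225.1898, v = 635.6·(-0.27730)/1.39601 + 239.7 = 113.4465
M2: Pc = R·M2+t = (-0.20002, -0.45134, +1.29578); u = 650.7·(-0.20002)/1.29578 + 322.1 = 221.6584, v = 635.6·(-0.45134)/1.29578 + 239.7 = 18.3078
M3: Pc = R·M3+t = (-0.37349, -0.40670, +1.20459); u = 650.7·(-0.37349)/1.20459 + 322.1 = 120.3474, v = 635.6·(-0.40670)/1.20459 + 239.7 = 25.1048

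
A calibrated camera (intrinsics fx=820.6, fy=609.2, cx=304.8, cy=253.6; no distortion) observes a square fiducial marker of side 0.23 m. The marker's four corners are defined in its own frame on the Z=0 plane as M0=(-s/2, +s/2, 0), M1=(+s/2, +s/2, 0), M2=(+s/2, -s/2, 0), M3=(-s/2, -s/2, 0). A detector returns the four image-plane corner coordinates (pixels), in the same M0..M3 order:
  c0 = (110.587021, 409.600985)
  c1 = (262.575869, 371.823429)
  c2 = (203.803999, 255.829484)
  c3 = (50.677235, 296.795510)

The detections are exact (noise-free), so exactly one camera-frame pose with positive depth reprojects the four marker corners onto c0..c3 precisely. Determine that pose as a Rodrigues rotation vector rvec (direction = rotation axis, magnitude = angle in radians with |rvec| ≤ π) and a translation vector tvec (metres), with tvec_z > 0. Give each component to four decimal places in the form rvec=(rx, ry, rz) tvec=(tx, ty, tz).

Intrinsics K: fx=820.6, fy=609.2, cx=304.8, cy=253.6
Marker side s = 0.23 m; corners in marker frame (Z=0):
  M0 = (-0.1150, +0.1150, 0)
  M1 = (+0.1150, +0.1150, 0)
  M2 = (+0.1150, -0.1150, 0)
  M3 = (-0.1150, -0.1150, 0)
Detected image corners:
  c0 = (110.587021, 409.600985) px
  c1 = (262.575869, 371.823429) px
  c2 = (203.803999, 255.829484) px
  c3 = (50.677235, 296.795510) px
Planar DLT: solve 8×8 A·h = b for H (H[2,2]=1):
  H  [+648.04988 +269.04194 +156.29932]
  H  [-203.48623 +520.71587 +334.19360]
  H  [-0.09703 +0.07017 +1.00000]
B = K⁻¹H; ‖b₁‖=0.881774, ‖b₂‖=0.881774; λ = 2/(‖b₁‖+‖b₂‖) = 1.134078, sign → tz>0 ⇒ λ=+1.134078
r₁ = λ·B[:,0] = (+0.93648,-0.33300,-0.11004); r₂ = λ·B[:,1] = (+0.34226,+0.93623,+0.07958)
r₃ = r₁×r₂ = (+0.07652,-0.11219,+0.99074); SVD([r₁ r₂ r₃]) → R = UVᵀ:
  R  [+0.93648 +0.34226 +0.07652]
  R  [-0.33300 +0.93623 -0.11219]
  R  [-0.11004 +0.07958 +0.99074]
t = (-0.20523, +0.15003, +1.13408) m
tr R = 2.863450; θ = arccos((tr R − 1)/2) = 0.371663 rad = 21.295°
axis k = ((R−Rᵀ)₃₂, (R−Rᵀ)₁₃, (R−Rᵀ)₂₁) / (2 sinθ) = (+0.264023, +0.256853, -0.929687)
rvec = θ·k = (+0.098128, +0.095463, -0.345530)

rvec=(0.0981, 0.0955, -0.3455) tvec=(-0.2052, 0.1500, 1.1341)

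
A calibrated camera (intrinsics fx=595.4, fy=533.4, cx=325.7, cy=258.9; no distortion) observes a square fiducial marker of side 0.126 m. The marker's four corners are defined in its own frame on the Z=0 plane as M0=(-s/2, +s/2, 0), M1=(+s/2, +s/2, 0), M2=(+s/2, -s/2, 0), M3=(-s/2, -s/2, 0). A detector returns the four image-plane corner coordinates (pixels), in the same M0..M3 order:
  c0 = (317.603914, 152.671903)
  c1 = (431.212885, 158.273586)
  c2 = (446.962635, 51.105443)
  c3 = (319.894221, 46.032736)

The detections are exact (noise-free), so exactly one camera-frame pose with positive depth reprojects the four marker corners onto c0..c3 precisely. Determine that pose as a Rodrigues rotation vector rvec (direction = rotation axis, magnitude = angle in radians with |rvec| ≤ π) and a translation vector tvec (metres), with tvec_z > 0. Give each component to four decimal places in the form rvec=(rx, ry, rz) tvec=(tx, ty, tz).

rvec=(0.5834, 0.0698, 0.0482) tvec=(0.0554, -0.1807, 0.6261)

Intrinsics K: fx=595.4, fy=533.4, cx=325.7, cy=258.9
Marker side s = 0.126 m; corners in marker frame (Z=0):
  M0 = (-0.0630, +0.0630, 0)
  M1 = (+0.0630, +0.0630, 0)
  M2 = (+0.0630, -0.0630, 0)
  M3 = (-0.0630, -0.0630, 0)
Detected image corners:
  c0 = (317.603914, 152.671903) px
  c1 = (431.212885, 158.273586) px
  c2 = (446.962635, 51.105443) px
  c3 = (319.894221, 46.032736) px
Planar DLT: solve 8×8 A·h = b for H (H[2,2]=1):
  H  [+920.54807 +262.68175 +378.35230]
  H  [+33.97930 +938.35472 +104.97509]
  H  [-0.08328 +0.88143 +1.00000]
B = K⁻¹H; ‖b₁‖=1.597229, ‖b₂‖=1.597229; λ = 2/(‖b₁‖+‖b₂‖) = 0.626084, sign → tz>0 ⇒ λ=+0.626084
r₁ = λ·B[:,0] = (+0.99651,+0.06519,-0.05214); r₂ = λ·B[:,1] = (-0.02566,+0.83355,+0.55185)
r₃ = r₁×r₂ = (+0.07943,-0.54858,+0.83231); SVD([r₁ r₂ r₃]) → R = UVᵀ:
  R  [+0.99651 -0.02566 +0.07943]
  R  [+0.06519 +0.83355 -0.54858]
  R  [-0.05214 +0.55185 +0.83231]
t = (+0.05537, -0.18067, +0.62608) m
tr R = 2.662373; θ = arccos((tr R − 1)/2) = 0.589558 rad = 33.779°
axis k = ((R−Rᵀ)₃₂, (R−Rᵀ)₁₃, (R−Rᵀ)₂₁) / (2 sinθ) = (+0.989609, +0.118322, +0.081698)
rvec = θ·k = (+0.583431, +0.069758, +0.048166)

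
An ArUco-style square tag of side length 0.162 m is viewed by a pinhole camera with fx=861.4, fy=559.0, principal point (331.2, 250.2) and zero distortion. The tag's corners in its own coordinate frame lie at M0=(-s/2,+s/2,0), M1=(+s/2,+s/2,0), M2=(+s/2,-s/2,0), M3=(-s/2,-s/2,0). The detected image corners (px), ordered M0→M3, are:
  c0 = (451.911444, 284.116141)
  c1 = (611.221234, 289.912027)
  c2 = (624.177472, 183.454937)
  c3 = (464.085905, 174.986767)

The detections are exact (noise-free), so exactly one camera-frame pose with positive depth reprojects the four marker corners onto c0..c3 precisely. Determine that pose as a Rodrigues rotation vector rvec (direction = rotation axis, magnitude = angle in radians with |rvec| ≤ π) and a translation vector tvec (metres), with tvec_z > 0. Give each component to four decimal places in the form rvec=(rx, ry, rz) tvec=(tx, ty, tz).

rvec=(0.0395, -0.1252, 0.0649) tvec=(0.2021, -0.0253, 0.8387)

Intrinsics K: fx=861.4, fy=559.0, cx=331.2, cy=250.2
Marker side s = 0.162 m; corners in marker frame (Z=0):
  M0 = (-0.0810, +0.0810, 0)
  M1 = (+0.0810, +0.0810, 0)
  M2 = (+0.0810, -0.0810, 0)
  M3 = (-0.0810, -0.0810, 0)
Detected image corners:
  c0 = (451.911444, 284.116141) px
  c1 = (611.221234, 289.912027) px
  c2 = (624.177472, 183.454937) px
  c3 = (464.085905, 174.986767) px
Planar DLT: solve 8×8 A·h = b for H (H[2,2]=1):
  H  [+1066.60937 -54.98245 +538.79941]
  H  [+79.02229 +675.09004 +233.34439]
  H  [+0.15025 +0.04204 +1.00000]
B = K⁻¹H; ‖b₁‖=1.192288, ‖b₂‖=1.192288; λ = 2/(‖b₁‖+‖b₂‖) = 0.838724, sign → tz>0 ⇒ λ=+0.838724
r₁ = λ·B[:,0] = (+0.99008,+0.06216,+0.12602); r₂ = λ·B[:,1] = (-0.06709,+0.99712,+0.03526)
r₃ = r₁×r₂ = (-0.12346,-0.04336,+0.99140); SVD([r₁ r₂ r₃]) → R = UVᵀ:
  R  [+0.99008 -0.06709 -0.12346]
  R  [+0.06216 +0.99712 -0.04336]
  R  [+0.12602 +0.03526 +0.99140]
t = (+0.20213, -0.02529, +0.83872) m
tr R = 2.978604; θ = arccos((tr R − 1)/2) = 0.146406 rad = 8.388°
axis k = ((R−Rᵀ)₃₂, (R−Rᵀ)₁₃, (R−Rᵀ)₂₁) / (2 sinθ) = (+0.269474, -0.855063, +0.443003)
rvec = θ·k = (+0.039453, -0.125186, +0.064858)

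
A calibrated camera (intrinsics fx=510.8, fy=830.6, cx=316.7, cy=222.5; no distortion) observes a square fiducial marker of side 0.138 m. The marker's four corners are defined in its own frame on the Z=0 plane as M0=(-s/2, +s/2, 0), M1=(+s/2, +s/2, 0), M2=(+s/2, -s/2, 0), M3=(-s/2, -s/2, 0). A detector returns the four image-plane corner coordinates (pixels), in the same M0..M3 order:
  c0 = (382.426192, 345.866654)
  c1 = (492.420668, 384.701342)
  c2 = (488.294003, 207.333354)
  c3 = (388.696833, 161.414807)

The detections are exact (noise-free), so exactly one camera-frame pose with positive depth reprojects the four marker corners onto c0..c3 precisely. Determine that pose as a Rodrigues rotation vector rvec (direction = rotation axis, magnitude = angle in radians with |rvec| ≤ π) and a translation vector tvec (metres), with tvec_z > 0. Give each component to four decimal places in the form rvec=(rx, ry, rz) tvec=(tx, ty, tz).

rvec=(-0.4128, -0.3173, 0.1801) tvec=(0.1415, 0.0344, 0.5881)

Intrinsics K: fx=510.8, fy=830.6, cx=316.7, cy=222.5
Marker side s = 0.138 m; corners in marker frame (Z=0):
  M0 = (-0.0690, +0.0690, 0)
  M1 = (+0.0690, +0.0690, 0)
  M2 = (+0.0690, -0.0690, 0)
  M3 = (-0.0690, -0.0690, 0)
Detected image corners:
  c0 = (382.426192, 345.866654) px
  c1 = (492.420668, 384.701342) px
  c2 = (488.294003, 207.333354) px
  c3 = (388.696833, 161.414807) px
Planar DLT: solve 8×8 A·h = b for H (H[2,2]=1):
  H  [+955.08443 -319.44500 +439.61667]
  H  [+432.30966 +1113.82278 +271.03006]
  H  [+0.45107 -0.71433 +1.00000]
B = K⁻¹H; ‖b₁‖=1.700483, ‖b₂‖=1.700483; λ = 2/(‖b₁‖+‖b₂‖) = 0.588068, sign → tz>0 ⇒ λ=+0.588068
r₁ = λ·B[:,0] = (+0.93509,+0.23502,+0.26526); r₂ = λ·B[:,1] = (-0.10732,+0.90112,-0.42008)
r₃ = r₁×r₂ = (-0.33776,+0.36435,+0.86785); SVD([r₁ r₂ r₃]) → R = UVᵀ:
  R  [+0.93509 -0.10732 -0.33776]
  R  [+0.23502 +0.90112 +0.36435]
  R  [+0.26526 -0.42008 +0.86785]
t = (+0.14151, +0.03436, +0.58807) m
tr R = 2.704070; θ = arccos((tr R − 1)/2) = 0.550936 rad = 31.566°
axis k = ((R−Rᵀ)₃₂, (R−Rᵀ)₁₃, (R−Rᵀ)₂₁) / (2 sinθ) = (-0.749232, -0.575967, +0.326977)
rvec = θ·k = (-0.412778, -0.317321, +0.180143)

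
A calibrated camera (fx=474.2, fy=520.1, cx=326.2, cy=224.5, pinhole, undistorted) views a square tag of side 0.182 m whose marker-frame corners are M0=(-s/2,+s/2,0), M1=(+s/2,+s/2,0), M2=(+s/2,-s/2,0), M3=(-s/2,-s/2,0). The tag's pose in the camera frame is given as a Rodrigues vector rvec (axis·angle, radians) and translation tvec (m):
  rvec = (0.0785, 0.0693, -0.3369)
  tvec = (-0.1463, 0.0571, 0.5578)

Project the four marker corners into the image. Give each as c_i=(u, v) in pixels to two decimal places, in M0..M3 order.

c0=(158.72, 381.59) c1=(300.33, 330.07) c2=(247.04, 168.82) c3=(103.83, 225.68)

Intrinsics K: fx=474.2, fy=520.1, cx=326.2, cy=224.5
Marker side s = 0.182 m; corners in marker frame (Z=0):
  M0 = (-0.0910, +0.0910, 0)
  M1 = (+0.0910, +0.0910, 0)
  M2 = (+0.0910, -0.0910, 0)
  M3 = (-0.0910, -0.0910, 0)
rvec = (0.0785, 0.0693, -0.3369), |rvec| = θ = 0.35280 rad = 20.214°
Rodrigues: sinθ=0.34552, 1−cosθ=0.06159; R = I + sinθ·[k]× + (1−cosθ)·[k]×²:
    [+0.94146 +0.33265 +0.05478]
    [-0.32726 +0.94079 -0.08843]
    [-0.08096 +0.06533 +0.99457]
t = (-0.1463, 0.0571, 0.5578) m
M0: Pc = R·M0+t = (-0.20170, +0.17249, +0.57111); u = 474.2·(-0.20170)/0.57111 + 326.2 = 158.7249, v = 520.1·(+0.17249)/0.57111 + 224.5 = 381.5853
M1: Pc = R·M1+t = (-0.03036, +0.11293, +0.55638); u = 474.2·(-0.03036)/0.55638 + 326.2 = 300.3273, v = 520.1·(+0.11293)/0.55638 + 224.5 = 330.0672
M2: Pc = R·M2+t = (-0.09090, -0.05829, +0.54449); u = 474.2·(-0.09090)/0.54449 + 326.2 = 247.0360, v = 520.1·(-0.05829)/0.54449 + 224.5 = 168.8185
M3: Pc = R·M3+t = (-0.26224, +0.00127, +0.55922); u = 474.2·(-0.26224)/0.55922 + 326.2 = 103.8270, v = 520.1·(+0.00127)/0.55922 + 224.5 = 225.6806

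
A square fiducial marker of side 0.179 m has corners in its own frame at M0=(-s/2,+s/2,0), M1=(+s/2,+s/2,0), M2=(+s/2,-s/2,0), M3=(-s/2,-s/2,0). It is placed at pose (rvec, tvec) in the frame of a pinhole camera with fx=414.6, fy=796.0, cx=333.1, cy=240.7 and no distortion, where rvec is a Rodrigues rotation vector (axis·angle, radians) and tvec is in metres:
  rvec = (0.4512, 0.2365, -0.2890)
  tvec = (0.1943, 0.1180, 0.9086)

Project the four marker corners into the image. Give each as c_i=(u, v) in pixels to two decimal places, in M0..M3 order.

c0=(392.94, 417.07) c1=(471.64, 392.64) c2=(454.71, 260.62) c3=(370.83, 294.49)

Intrinsics K: fx=414.6, fy=796.0, cx=333.1, cy=240.7
Marker side s = 0.179 m; corners in marker frame (Z=0):
  M0 = (-0.0895, +0.0895, 0)
  M1 = (+0.0895, +0.0895, 0)
  M2 = (+0.0895, -0.0895, 0)
  M3 = (-0.0895, -0.0895, 0)
rvec = (0.4512, 0.2365, -0.2890), |rvec| = θ = 0.58569 rad = 33.558°
Rodrigues: sinθ=0.55278, 1−cosθ=0.16667; R = I + sinθ·[k]× + (1−cosθ)·[k]×²:
    [+0.93224 +0.32460 +0.15985]
    [-0.22091 +0.86051 -0.45905]
    [-0.28656 +0.39263 +0.87391]
t = (0.1943, 0.1180, 0.9086) m
M0: Pc = R·M0+t = (+0.13992, +0.21479, +0.96939); u = 414.6·(+0.13992)/0.96939 + 333.1 = 392.9411, v = 796.0·(+0.21479)/0.96939 + 240.7 = 417.0693
M1: Pc = R·M1+t = (+0.30679, +0.17524, +0.91809); u = 414.6·(+0.30679)/0.91809 + 333.1 = 471.6418, v = 796.0·(+0.17524)/0.91809 + 240.7 = 392.6388
M2: Pc = R·M2+t = (+0.24868, +0.02121, +0.84781); u = 414.6·(+0.24868)/0.84781 + 333.1 = 454.7122, v = 796.0·(+0.02121)/0.84781 + 240.7 = 260.6168
M3: Pc = R·M3+t = (+0.08181, +0.06076, +0.89911); u = 414.6·(+0.08181)/0.89911 + 333.1 = 370.8255, v = 796.0·(+0.06076)/0.89911 + 240.7 = 294.4890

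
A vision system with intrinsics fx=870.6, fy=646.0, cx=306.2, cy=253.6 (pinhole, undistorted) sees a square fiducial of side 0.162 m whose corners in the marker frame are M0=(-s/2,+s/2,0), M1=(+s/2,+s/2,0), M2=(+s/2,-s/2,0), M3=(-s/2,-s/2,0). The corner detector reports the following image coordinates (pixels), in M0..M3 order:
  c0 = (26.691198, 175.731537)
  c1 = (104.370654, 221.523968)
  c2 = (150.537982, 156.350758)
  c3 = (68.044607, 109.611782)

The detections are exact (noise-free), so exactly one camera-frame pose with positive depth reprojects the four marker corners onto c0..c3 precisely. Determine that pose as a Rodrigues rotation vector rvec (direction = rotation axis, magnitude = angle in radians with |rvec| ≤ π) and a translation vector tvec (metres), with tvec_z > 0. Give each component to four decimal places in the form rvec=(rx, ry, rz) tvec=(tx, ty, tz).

Intrinsics K: fx=870.6, fy=646.0, cx=306.2, cy=253.6
Marker side s = 0.162 m; corners in marker frame (Z=0):
  M0 = (-0.0810, +0.0810, 0)
  M1 = (+0.0810, +0.0810, 0)
  M2 = (+0.0810, -0.0810, 0)
  M3 = (-0.0810, -0.0810, 0)
Detected image corners:
  c0 = (26.691198, 175.731537) px
  c1 = (104.370654, 221.523968) px
  c2 = (150.537982, 156.350758) px
  c3 = (68.044607, 109.611782) px
Planar DLT: solve 8×8 A·h = b for H (H[2,2]=1):
  H  [+483.11004 -243.49073 +86.47018]
  H  [+264.87030 +455.49259 +166.37673]
  H  [-0.12454 +0.30299 +1.00000]
B = K⁻¹H; ‖b₁‖=0.764569, ‖b₂‖=0.764569; λ = 2/(‖b₁‖+‖b₂‖) = 1.307926, sign → tz>0 ⇒ λ=+1.307926
r₁ = λ·B[:,0] = (+0.78308,+0.60021,-0.16288); r₂ = λ·B[:,1] = (-0.50518,+0.76664,+0.39630)
r₃ = r₁×r₂ = (+0.36274,-0.22804,+0.90356); SVD([r₁ r₂ r₃]) → R = UVᵀ:
  R  [+0.78308 -0.50518 +0.36274]
  R  [+0.60021 +0.76664 -0.22804]
  R  [-0.16288 +0.39629 +0.90356]
t = (-0.33011, -0.17660, +1.30793) m
tr R = 2.453278; θ = arccos((tr R − 1)/2) = 0.757379 rad = 43.395°
axis k = ((R−Rᵀ)₃₂, (R−Rᵀ)₁₃, (R−Rᵀ)₂₁) / (2 sinθ) = (+0.454382, +0.382537, +0.804489)
rvec = θ·k = (+0.344139, +0.289726, +0.609303)

rvec=(0.3441, 0.2897, 0.6093) tvec=(-0.3301, -0.1766, 1.3079)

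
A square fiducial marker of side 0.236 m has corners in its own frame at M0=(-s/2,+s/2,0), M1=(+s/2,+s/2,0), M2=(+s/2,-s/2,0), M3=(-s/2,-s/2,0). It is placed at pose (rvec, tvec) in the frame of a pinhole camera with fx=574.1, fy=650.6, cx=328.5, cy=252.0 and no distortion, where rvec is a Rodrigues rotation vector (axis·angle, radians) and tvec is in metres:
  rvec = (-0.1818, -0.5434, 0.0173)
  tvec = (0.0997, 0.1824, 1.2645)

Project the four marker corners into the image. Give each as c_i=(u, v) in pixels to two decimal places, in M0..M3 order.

c0=(329.67, 411.95) c1=(418.51, 404.70) c2=(412.53, 287.73) c3=(326.12, 283.19)

Intrinsics K: fx=574.1, fy=650.6, cx=328.5, cy=252.0
Marker side s = 0.236 m; corners in marker frame (Z=0):
  M0 = (-0.1180, +0.1180, 0)
  M1 = (+0.1180, +0.1180, 0)
  M2 = (+0.1180, -0.1180, 0)
  M3 = (-0.1180, -0.1180, 0)
rvec = (-0.1818, -0.5434, 0.0173), |rvec| = θ = 0.57327 rad = 32.846°
Rodrigues: sinθ=0.54238, 1−cosθ=0.15987; R = I + sinθ·[k]× + (1−cosθ)·[k]×²:
    [+0.85621 +0.03169 -0.51565]
    [+0.06442 +0.98378 +0.16743]
    [+0.51259 -0.17658 +0.84028]
t = (0.0997, 0.1824, 1.2645) m
M0: Pc = R·M0+t = (+0.00241, +0.29088, +1.18318); u = 574.1·(+0.00241)/1.18318 + 328.5 = 329.6676, v = 650.6·(+0.29088)/1.18318 + 252.0 = 411.9496
M1: Pc = R·M1+t = (+0.20447, +0.30609, +1.30415); u = 574.1·(+0.20447)/1.30415 + 328.5 = 418.5108, v = 650.6·(+0.30609)/1.30415 + 252.0 = 404.6977
M2: Pc = R·M2+t = (+0.19699, +0.07392, +1.34582); u = 574.1·(+0.19699)/1.34582 + 328.5 = 412.5335, v = 650.6·(+0.07392)/1.34582 + 252.0 = 287.7329
M3: Pc = R·M3+t = (-0.00507, +0.05871, +1.22485); u = 574.1·(-0.00507)/1.22485 + 328.5 = 326.1225, v = 650.6·(+0.05871)/1.22485 + 252.0 = 283.1860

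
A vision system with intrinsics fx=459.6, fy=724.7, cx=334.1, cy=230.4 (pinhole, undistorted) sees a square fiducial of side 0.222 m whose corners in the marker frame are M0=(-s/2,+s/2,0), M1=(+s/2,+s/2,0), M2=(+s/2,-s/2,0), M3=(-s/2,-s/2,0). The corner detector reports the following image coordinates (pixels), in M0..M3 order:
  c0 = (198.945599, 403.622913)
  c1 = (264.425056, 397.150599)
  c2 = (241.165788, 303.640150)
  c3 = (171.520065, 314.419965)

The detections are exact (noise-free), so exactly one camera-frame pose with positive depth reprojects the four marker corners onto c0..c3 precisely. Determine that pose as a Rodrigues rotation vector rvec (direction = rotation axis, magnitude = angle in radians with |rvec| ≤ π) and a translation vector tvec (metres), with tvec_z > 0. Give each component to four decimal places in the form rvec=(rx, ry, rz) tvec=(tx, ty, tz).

Intrinsics K: fx=459.6, fy=724.7, cx=334.1, cy=230.4
Marker side s = 0.222 m; corners in marker frame (Z=0):
  M0 = (-0.1110, +0.1110, 0)
  M1 = (+0.1110, +0.1110, 0)
  M2 = (+0.1110, -0.1110, 0)
  M3 = (-0.1110, -0.1110, 0)
Detected image corners:
  c0 = (198.945599, 403.622913) px
  c1 = (264.425056, 397.150599) px
  c2 = (241.165788, 303.640150) px
  c3 = (171.520065, 314.419965) px
Planar DLT: solve 8×8 A·h = b for H (H[2,2]=1):
  H  [+264.59911 +189.94836 +218.82549]
  H  [-102.25867 +533.77236 +356.54481]
  H  [-0.17979 +0.34521 +1.00000]
B = K⁻¹H; ‖b₁‖=0.733753, ‖b₂‖=0.733753; λ = 2/(‖b₁‖+‖b₂‖) = 1.362856, sign → tz>0 ⇒ λ=+1.362856
r₁ = λ·B[:,0] = (+0.96274,-0.11440,-0.24503); r₂ = λ·B[:,1] = (+0.22125,+0.85423,+0.47047)
r₃ = r₁×r₂ = (+0.15549,-0.50716,+0.84771); SVD([r₁ r₂ r₃]) → R = UVᵀ:
  R  [+0.96274 +0.22125 +0.15549]
  R  [-0.11440 +0.85423 -0.50716]
  R  [-0.24503 +0.47047 +0.84771]
t = (-0.34182, +0.23723, +1.36286) m
tr R = 2.664679; θ = arccos((tr R − 1)/2) = 0.587481 rad = 33.660°
axis k = ((R−Rᵀ)₃₂, (R−Rᵀ)₁₃, (R−Rᵀ)₂₁) / (2 sinθ) = (+0.881914, +0.361308, -0.302792)
rvec = θ·k = (+0.518108, +0.212262, -0.177885)

rvec=(0.5181, 0.2123, -0.1779) tvec=(-0.3418, 0.2372, 1.3629)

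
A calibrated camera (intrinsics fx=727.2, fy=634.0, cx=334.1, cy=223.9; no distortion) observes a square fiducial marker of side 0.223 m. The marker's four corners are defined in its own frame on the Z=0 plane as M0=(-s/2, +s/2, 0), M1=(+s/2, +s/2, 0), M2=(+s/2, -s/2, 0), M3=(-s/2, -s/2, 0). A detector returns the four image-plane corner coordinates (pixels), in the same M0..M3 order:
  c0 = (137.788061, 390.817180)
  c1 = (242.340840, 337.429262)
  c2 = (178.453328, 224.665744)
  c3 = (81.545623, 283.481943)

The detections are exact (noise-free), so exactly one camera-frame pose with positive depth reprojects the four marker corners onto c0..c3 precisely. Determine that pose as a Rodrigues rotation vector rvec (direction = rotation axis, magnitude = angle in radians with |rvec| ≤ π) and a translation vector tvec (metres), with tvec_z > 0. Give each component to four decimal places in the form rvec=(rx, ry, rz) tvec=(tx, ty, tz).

rvec=(-0.0896, 0.3971, -0.5210) tvec=(-0.2774, 0.1537, 1.1442)

Intrinsics K: fx=727.2, fy=634.0, cx=334.1, cy=223.9
Marker side s = 0.223 m; corners in marker frame (Z=0):
  M0 = (-0.1115, +0.1115, 0)
  M1 = (+0.1115, +0.1115, 0)
  M2 = (+0.1115, -0.1115, 0)
  M3 = (-0.1115, -0.1115, 0)
Detected image corners:
  c0 = (137.788061, 390.817180) px
  c1 = (242.340840, 337.429262) px
  c2 = (178.453328, 224.665744) px
  c3 = (81.545623, 283.481943) px
Planar DLT: solve 8×8 A·h = b for H (H[2,2]=1):
  H  [+402.96046 +243.18941 +157.79689]
  H  [-345.35490 +443.67358 +309.06449]
  H  [-0.30268 -0.15985 +1.00000]
B = K⁻¹H; ‖b₁‖=0.873970, ‖b₂‖=0.873970; λ = 2/(‖b₁‖+‖b₂‖) = 1.144204, sign → tz>0 ⇒ λ=+1.144204
r₁ = λ·B[:,0] = (+0.79315,-0.50097,-0.34633); r₂ = λ·B[:,1] = (+0.46668,+0.86531,-0.18291)
r₃ = r₁×r₂ = (+0.39131,-0.01655,+0.92011); SVD([r₁ r₂ r₃]) → R = UVᵀ:
  R  [+0.79315 +0.46668 +0.39131]
  R  [-0.50097 +0.86531 -0.01655]
  R  [-0.34633 -0.18291 +0.92011]
t = (-0.27740, +0.15370, +1.14420) m
tr R = 2.578567; θ = arccos((tr R − 1)/2) = 0.661155 rad = 37.881°
axis k = ((R−Rᵀ)₃₂, (R−Rᵀ)₁₃, (R−Rᵀ)₂₁) / (2 sinθ) = (-0.135459, +0.600661, -0.787945)
rvec = θ·k = (-0.089560, +0.397130, -0.520954)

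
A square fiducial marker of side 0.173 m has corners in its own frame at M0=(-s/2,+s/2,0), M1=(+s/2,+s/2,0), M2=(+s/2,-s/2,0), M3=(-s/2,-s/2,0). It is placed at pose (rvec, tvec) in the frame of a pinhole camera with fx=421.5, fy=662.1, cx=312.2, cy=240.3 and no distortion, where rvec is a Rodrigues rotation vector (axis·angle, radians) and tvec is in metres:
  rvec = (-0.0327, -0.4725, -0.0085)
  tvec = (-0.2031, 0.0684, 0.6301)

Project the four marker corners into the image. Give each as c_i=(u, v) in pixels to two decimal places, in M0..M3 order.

c0=(112.44, 414.67) c1=(233.38, 393.98) c2=(232.27, 222.46) c3=(112.22, 220.21)

Intrinsics K: fx=421.5, fy=662.1, cx=312.2, cy=240.3
Marker side s = 0.173 m; corners in marker frame (Z=0):
  M0 = (-0.0865, +0.0865, 0)
  M1 = (+0.0865, +0.0865, 0)
  M2 = (+0.0865, -0.0865, 0)
  M3 = (-0.0865, -0.0865, 0)
rvec = (-0.0327, -0.4725, -0.0085), |rvec| = θ = 0.47371 rad = 27.141°
Rodrigues: sinθ=0.45619, 1−cosθ=0.11012; R = I + sinθ·[k]× + (1−cosθ)·[k]×²:
    [+0.89041 +0.01577 -0.45489]
    [-0.00060 +0.99944 +0.03346]
    [+0.45516 -0.02952 +0.88992]
t = (-0.2031, 0.0684, 0.6301) m
M0: Pc = R·M0+t = (-0.27876, +0.15490, +0.58817); u = 421.5·(-0.27876)/0.58817 + 312.2 = 112.4366, v = 662.1·(+0.15490)/0.58817 + 240.3 = 414.6729
M1: Pc = R·M1+t = (-0.12472, +0.15480, +0.66692); u = 421.5·(-0.12472)/0.66692 + 312.2 = 233.3782, v = 662.1·(+0.15480)/0.66692 + 240.3 = 393.9810
M2: Pc = R·M2+t = (-0.12744, -0.01810, +0.67203); u = 421.5·(-0.12744)/0.67203 + 312.2 = 232.2663, v = 662.1·(-0.01810)/0.67203 + 240.3 = 222.4636
M3: Pc = R·M3+t = (-0.28148, -0.01800, +0.59328); u = 421.5·(-0.28148)/0.59328 + 312.2 = 112.2182, v = 662.1·(-0.01800)/0.59328 + 240.3 = 220.2128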